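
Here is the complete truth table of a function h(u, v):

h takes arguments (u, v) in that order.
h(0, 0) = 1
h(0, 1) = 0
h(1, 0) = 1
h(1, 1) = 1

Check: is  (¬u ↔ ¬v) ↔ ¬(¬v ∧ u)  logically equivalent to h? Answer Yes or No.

Check the formula against h row by row:
  u=0, v=0: formula gives 1, h = 1 ✓
  u=0, v=1: formula gives 0, h = 0 ✓
  u=1, v=0: formula gives 1, h = 1 ✓
  u=1, v=1: formula gives 1, h = 1 ✓
Every row agrees, so the formula is equivalent.

Yes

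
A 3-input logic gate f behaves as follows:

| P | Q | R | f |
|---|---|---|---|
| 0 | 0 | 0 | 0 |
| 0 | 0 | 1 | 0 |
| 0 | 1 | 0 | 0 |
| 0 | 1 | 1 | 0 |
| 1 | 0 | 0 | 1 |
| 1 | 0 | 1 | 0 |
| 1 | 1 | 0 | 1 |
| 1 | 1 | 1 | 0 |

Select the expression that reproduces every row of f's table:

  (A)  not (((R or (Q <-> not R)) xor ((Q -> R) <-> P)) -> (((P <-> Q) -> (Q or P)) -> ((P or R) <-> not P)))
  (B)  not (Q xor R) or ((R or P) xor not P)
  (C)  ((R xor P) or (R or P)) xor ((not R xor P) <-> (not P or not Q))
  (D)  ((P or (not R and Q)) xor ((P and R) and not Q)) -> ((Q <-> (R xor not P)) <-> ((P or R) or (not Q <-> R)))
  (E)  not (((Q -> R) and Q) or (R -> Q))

A

(B): at (0,0,0) it gives 1, but f = 0 — eliminated.
(C): at (0,0,0) it gives 1, but f = 0 — eliminated.
(D): at (0,0,0) it gives 1, but f = 0 — eliminated.
(E): at (0,0,1) it gives 1, but f = 0 — eliminated.
That leaves (A). Evaluating it on every row reproduces the table of f exactly.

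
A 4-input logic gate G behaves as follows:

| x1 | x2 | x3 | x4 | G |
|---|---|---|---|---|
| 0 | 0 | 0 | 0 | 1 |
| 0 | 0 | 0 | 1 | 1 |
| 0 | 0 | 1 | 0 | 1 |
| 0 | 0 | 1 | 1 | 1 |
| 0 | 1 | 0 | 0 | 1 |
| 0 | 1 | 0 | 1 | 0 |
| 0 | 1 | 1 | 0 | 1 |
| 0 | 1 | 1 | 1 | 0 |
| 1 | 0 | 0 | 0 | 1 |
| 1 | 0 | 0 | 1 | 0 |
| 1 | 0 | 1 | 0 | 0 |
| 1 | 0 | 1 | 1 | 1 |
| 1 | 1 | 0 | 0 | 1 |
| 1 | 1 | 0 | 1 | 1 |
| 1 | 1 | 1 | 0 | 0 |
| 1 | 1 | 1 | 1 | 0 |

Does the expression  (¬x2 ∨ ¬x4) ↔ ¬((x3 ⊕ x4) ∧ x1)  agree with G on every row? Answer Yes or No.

Yes

Test each input against both G and the formula:
  x1=0, x2=0, x3=0, x4=0: formula gives 1, G = 1 ✓
  x1=0, x2=0, x3=0, x4=1: formula gives 1, G = 1 ✓
  x1=0, x2=0, x3=1, x4=0: formula gives 1, G = 1 ✓
  x1=0, x2=0, x3=1, x4=1: formula gives 1, G = 1 ✓
  …and likewise for the remaining 12 rows.
All 16 rows match — the expression computes G exactly.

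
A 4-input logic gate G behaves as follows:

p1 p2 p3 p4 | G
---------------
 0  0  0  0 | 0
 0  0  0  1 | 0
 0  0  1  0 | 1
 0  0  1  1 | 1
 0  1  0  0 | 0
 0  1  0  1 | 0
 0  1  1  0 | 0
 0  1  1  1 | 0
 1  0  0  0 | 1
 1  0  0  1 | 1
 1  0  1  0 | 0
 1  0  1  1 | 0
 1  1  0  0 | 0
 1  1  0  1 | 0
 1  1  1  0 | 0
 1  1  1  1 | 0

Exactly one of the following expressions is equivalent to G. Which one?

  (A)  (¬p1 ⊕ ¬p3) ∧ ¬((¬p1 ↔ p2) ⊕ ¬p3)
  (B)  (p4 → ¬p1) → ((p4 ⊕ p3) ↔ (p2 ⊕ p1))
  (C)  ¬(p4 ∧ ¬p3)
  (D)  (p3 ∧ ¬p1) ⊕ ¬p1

A

(B) disagrees with G on (0,0,0,0) (formula → 1, table → 0); rule it out.
(C) disagrees with G on (0,0,0,0) (formula → 1, table → 0); rule it out.
(D) disagrees with G on (0,0,0,0) (formula → 1, table → 0); rule it out.
Only (A) survives; checking it on all 16 rows confirms it matches G.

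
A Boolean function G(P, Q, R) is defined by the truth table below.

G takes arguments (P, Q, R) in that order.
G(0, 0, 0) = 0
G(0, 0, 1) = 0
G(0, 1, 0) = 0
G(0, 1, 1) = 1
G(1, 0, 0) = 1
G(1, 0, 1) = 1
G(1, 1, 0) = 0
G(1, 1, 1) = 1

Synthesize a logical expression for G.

G=1 on 4 inputs: (0,1,1), (1,0,0), (1,0,1), (1,1,1). Reading each as a conjunction of literals (¬P·Q·R, P·¬Q·¬R, P·¬Q·R, P·Q·R) and taking the OR gives the canonical DNF.

G(P, Q, R) = ((((~P & Q) & R) | ((P & ~Q) & ~R)) | ((P & ~Q) & R)) | ((P & Q) & R)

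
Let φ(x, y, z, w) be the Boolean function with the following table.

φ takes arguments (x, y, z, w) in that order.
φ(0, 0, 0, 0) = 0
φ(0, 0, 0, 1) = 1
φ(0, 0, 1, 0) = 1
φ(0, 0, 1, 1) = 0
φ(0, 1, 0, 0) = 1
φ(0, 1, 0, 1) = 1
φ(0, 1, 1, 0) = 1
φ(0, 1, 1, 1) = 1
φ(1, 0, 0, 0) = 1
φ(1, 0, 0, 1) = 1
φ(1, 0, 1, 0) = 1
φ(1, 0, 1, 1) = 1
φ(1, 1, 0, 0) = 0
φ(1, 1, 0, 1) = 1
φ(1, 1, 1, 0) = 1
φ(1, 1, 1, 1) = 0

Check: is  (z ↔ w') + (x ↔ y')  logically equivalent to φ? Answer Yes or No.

Check the formula against φ row by row:
  x=0, y=0, z=0, w=0: formula gives 0, φ = 0 ✓
  x=0, y=0, z=0, w=1: formula gives 1, φ = 1 ✓
  x=0, y=0, z=1, w=0: formula gives 1, φ = 1 ✓
  x=0, y=0, z=1, w=1: formula gives 0, φ = 0 ✓
  …and likewise for the remaining 12 rows.
Every row agrees, so the formula is equivalent.

Yes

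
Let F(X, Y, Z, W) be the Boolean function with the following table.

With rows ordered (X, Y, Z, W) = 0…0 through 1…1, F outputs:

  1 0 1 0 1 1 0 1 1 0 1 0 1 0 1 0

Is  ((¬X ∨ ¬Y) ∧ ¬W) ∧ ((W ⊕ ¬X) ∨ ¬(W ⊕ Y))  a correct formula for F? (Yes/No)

No

Test each input against both F and the formula:
  X=0, Y=0, Z=0, W=0: formula gives 1, F = 1 ✓
  X=0, Y=0, Z=0, W=1: formula gives 0, F = 0 ✓
  X=0, Y=0, Z=1, W=0: formula gives 1, F = 1 ✓
  X=0, Y=0, Z=1, W=1: formula gives 0, F = 0 ✓
  …
  X=0, Y=1, Z=0, W=1: formula gives 0, but F = 1 ✗
Since they disagree at (0,1,0,1), the expression is not a correct formula for F.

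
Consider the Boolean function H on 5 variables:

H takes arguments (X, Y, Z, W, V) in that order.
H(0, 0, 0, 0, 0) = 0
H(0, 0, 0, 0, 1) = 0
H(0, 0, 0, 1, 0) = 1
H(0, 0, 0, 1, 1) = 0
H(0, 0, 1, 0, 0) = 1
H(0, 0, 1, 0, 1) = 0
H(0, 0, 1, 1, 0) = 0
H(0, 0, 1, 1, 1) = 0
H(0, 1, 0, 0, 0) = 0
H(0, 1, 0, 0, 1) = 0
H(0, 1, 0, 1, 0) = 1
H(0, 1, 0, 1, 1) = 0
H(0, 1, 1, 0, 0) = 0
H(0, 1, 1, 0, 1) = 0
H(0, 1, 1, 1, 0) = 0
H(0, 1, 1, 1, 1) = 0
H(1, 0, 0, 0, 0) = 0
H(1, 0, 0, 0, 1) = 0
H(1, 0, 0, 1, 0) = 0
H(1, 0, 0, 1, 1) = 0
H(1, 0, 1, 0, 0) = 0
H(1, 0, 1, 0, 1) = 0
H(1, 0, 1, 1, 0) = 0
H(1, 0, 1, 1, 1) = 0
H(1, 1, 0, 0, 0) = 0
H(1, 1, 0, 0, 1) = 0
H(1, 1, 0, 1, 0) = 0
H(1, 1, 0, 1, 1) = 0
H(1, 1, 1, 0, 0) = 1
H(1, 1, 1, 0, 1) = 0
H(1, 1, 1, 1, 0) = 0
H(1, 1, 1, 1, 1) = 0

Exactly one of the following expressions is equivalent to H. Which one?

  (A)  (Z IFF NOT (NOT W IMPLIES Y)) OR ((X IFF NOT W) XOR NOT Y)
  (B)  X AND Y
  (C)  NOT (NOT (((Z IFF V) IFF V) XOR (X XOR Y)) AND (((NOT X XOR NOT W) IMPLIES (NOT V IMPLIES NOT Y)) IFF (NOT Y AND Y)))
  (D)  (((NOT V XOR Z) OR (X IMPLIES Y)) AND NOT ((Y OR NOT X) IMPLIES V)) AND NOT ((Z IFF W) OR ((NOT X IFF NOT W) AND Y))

D

(A) fails at (0,0,0,0,0): the formula yields 1, H is 0.
(B) fails at (0,0,0,1,0): the formula yields 0, H is 1.
(C) fails at (0,0,0,0,0): the formula yields 1, H is 0.
(D) is the remaining candidate, and it agrees with H on all 32 inputs.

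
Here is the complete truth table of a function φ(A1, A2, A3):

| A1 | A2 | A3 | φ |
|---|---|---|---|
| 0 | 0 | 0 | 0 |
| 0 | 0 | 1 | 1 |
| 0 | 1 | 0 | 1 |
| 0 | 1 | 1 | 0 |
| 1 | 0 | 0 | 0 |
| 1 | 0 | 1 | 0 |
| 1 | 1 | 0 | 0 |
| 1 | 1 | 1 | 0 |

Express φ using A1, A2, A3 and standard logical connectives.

φ(A1, A2, A3) = ((~A1 & ~A2) & A3) | ((~A1 & A2) & ~A3)

Collect the rows where φ=1 — (0,0,1), (0,1,0) — and write one minterm per row: ¬A1·¬A2·A3, ¬A1·A2·¬A3. Their union (logical OR) reproduces the table exactly.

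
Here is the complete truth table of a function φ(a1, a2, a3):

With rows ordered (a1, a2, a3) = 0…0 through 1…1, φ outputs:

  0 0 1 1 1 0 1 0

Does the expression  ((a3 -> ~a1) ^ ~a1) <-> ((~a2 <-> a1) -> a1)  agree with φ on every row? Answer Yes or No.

Yes

Check the formula against φ row by row:
  a1=0, a2=0, a3=0: formula gives 0, φ = 0 ✓
  a1=0, a2=0, a3=1: formula gives 0, φ = 0 ✓
  a1=0, a2=1, a3=0: formula gives 1, φ = 1 ✓
  a1=0, a2=1, a3=1: formula gives 1, φ = 1 ✓
  a1=1, a2=0, a3=0: formula gives 1, φ = 1 ✓
  …and likewise for the remaining 3 rows.
No disagreement on any input; they are logically equivalent.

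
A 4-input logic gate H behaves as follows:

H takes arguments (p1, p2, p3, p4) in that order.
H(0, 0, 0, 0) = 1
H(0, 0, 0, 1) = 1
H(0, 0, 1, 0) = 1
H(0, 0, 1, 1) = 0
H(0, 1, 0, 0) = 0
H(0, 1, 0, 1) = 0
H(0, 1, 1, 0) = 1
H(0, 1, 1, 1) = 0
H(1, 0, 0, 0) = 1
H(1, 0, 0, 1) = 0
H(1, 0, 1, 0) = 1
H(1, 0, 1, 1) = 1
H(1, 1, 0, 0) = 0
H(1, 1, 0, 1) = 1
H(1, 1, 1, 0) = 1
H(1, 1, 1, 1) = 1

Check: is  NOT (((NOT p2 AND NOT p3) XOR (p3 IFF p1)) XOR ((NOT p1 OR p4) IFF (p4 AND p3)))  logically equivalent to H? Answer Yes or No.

Yes

Check the formula against H row by row:
  p1=0, p2=0, p3=0, p4=0: formula gives 1, H = 1 ✓
  p1=0, p2=0, p3=0, p4=1: formula gives 1, H = 1 ✓
  p1=0, p2=0, p3=1, p4=0: formula gives 1, H = 1 ✓
  p1=0, p2=0, p3=1, p4=1: formula gives 0, H = 0 ✓
  … (the remaining 12 rows also agree.)
No disagreement on any input; they are logically equivalent.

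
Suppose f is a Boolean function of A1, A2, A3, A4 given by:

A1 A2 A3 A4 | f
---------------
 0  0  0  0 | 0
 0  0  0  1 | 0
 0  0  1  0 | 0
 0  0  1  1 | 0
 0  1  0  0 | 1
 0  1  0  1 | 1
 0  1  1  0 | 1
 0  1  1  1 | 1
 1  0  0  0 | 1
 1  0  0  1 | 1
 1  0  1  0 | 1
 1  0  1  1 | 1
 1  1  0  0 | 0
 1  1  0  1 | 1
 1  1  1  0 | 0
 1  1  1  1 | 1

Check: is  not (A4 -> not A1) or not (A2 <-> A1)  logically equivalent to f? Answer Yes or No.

Yes

Evaluate not (A4 -> not A1) or not (A2 <-> A1) on each row and compare to f:
  A1=0, A2=0, A3=0, A4=0: formula gives 0, f = 0 ✓
  A1=0, A2=0, A3=0, A4=1: formula gives 0, f = 0 ✓
  A1=0, A2=0, A3=1, A4=0: formula gives 0, f = 0 ✓
  A1=0, A2=0, A3=1, A4=1: formula gives 0, f = 0 ✓
  … (the remaining 12 rows also agree.)
No disagreement on any input; they are logically equivalent.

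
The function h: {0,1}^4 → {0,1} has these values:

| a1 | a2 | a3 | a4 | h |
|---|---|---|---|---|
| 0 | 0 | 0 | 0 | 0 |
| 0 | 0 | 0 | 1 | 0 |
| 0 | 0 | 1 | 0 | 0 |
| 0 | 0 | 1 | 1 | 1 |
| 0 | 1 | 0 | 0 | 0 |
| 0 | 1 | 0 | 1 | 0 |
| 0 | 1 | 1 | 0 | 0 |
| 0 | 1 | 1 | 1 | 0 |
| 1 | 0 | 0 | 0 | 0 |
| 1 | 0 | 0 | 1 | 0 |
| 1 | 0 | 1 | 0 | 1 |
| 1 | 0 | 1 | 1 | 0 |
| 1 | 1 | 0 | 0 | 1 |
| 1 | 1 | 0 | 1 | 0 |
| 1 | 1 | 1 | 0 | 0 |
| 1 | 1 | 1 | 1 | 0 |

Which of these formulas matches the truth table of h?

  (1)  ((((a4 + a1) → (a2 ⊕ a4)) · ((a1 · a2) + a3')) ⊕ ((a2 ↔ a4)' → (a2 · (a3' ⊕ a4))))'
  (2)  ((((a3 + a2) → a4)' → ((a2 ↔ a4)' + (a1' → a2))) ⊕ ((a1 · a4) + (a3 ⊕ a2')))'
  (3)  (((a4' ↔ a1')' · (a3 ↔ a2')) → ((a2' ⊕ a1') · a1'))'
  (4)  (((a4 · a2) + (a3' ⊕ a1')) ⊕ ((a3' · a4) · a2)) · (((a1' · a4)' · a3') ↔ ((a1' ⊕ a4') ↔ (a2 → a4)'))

3

(1): at (0,0,0,0) it gives 1, but h = 0 — eliminated.
(2): at (0,0,0,0) it gives 1, but h = 0 — eliminated.
(4): at (0,1,1,0) it gives 1, but h = 0 — eliminated.
Only (3) survives; checking it on all 16 rows confirms it matches h.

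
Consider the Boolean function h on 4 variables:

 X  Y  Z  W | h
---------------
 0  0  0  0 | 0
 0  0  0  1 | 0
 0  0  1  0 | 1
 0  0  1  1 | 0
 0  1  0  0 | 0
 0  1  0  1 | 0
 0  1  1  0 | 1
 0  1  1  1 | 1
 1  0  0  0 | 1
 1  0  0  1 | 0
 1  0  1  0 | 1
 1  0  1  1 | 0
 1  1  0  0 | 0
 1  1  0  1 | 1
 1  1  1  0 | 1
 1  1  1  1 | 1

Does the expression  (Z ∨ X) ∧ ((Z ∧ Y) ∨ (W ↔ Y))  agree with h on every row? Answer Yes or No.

Test each input against both h and the formula:
  X=0, Y=0, Z=0, W=0: formula gives 0, h = 0 ✓
  X=0, Y=0, Z=0, W=1: formula gives 0, h = 0 ✓
  X=0, Y=0, Z=1, W=0: formula gives 1, h = 1 ✓
  X=0, Y=0, Z=1, W=1: formula gives 0, h = 0 ✓
  …and likewise for the remaining 12 rows.
All 16 rows match — the expression computes h exactly.

Yes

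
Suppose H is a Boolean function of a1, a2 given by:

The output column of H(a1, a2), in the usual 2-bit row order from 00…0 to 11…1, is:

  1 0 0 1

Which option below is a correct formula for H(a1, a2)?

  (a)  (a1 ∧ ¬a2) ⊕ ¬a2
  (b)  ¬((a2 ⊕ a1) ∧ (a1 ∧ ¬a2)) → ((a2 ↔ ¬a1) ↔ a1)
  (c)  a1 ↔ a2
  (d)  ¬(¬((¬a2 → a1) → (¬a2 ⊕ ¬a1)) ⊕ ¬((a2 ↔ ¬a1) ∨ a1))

c

(a) disagrees with H on (1,1) (formula → 0, table → 1); rule it out.
(b) disagrees with H on (1,0) (formula → 1, table → 0); rule it out.
(d) disagrees with H on (0,0) (formula → 0, table → 1); rule it out.
That leaves (c). Evaluating it on every row reproduces the table of H exactly.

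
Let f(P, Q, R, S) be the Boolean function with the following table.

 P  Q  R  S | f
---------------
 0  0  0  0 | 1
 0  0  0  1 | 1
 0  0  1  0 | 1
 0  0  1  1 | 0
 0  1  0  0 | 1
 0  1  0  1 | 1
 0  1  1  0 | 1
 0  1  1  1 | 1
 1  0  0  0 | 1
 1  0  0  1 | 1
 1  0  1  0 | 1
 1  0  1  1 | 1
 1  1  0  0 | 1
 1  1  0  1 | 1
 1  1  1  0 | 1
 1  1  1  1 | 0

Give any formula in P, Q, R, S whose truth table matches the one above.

f(P, Q, R, S) = ((((P' · Q') · R) · S) + (((P · Q) · R) · S))'

The 0-rows are (0,0,1,1), (1,1,1,1). Take each as a conjunction (¬P·¬Q·R·S, P·Q·R·S), form their disjunction, and complement — that gives a formula that is 1 everywhere f is.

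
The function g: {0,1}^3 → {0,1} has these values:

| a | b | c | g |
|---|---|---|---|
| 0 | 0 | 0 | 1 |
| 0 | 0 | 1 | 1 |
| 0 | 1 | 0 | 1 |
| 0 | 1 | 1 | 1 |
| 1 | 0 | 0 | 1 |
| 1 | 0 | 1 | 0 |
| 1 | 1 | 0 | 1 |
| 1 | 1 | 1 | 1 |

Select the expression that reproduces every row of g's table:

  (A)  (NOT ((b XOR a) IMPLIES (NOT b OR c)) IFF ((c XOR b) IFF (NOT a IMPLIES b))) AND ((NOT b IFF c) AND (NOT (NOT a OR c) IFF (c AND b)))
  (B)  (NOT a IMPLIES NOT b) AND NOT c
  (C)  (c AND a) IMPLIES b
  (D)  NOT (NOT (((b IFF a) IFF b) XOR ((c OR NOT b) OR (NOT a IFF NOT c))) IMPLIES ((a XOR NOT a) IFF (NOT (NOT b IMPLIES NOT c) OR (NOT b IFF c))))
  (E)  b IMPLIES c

(A) fails at (0,0,0): the formula yields 0, g is 1.
(B) fails at (0,0,1): the formula yields 0, g is 1.
(D) fails at (0,0,0): the formula yields 0, g is 1.
(E) fails at (0,1,0): the formula yields 0, g is 1.
That leaves (C). Evaluating it on every row reproduces the table of g exactly.

C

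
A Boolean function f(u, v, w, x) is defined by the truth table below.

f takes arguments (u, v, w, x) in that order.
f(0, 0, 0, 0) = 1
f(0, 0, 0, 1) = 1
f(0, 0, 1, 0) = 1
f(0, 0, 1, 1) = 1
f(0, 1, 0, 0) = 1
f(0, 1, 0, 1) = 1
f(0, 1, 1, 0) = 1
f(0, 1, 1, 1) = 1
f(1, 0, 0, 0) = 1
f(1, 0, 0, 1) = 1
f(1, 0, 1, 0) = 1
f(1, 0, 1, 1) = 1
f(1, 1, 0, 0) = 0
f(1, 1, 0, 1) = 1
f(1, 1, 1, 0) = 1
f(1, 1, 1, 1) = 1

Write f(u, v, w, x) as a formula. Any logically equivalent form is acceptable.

f is 0 on exactly one input, (1,1,0,0), whose minterm is u·v·¬w·¬x. So f is the negation of that single conjunction.

f(u, v, w, x) = not (((u and v) and not w) and not x)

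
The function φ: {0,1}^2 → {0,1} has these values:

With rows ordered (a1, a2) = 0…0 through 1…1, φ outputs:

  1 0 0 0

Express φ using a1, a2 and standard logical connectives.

The output is 1 only when every input is 0 — NOR of all inputs.

φ(a1, a2) = NOT (a1 OR a2)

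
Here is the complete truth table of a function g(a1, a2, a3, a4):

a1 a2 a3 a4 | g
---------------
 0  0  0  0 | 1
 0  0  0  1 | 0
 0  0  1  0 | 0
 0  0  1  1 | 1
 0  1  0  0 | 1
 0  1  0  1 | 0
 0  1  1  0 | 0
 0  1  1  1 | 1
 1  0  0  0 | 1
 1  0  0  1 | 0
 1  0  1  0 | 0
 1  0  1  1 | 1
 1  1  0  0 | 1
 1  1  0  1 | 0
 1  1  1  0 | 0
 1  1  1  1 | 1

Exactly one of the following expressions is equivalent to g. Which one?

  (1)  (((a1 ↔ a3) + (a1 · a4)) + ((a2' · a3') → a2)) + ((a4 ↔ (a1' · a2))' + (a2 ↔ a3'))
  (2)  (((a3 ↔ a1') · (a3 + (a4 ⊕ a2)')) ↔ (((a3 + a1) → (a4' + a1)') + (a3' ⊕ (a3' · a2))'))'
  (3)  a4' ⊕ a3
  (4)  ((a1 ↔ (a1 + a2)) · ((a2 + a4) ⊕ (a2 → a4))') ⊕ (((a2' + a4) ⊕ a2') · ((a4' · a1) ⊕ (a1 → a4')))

3

(1) fails at (0,0,0,1): the formula yields 1, g is 0.
(2) fails at (0,0,0,1): the formula yields 1, g is 0.
(4) fails at (0,0,0,0): the formula yields 0, g is 1.
Only (3) survives; checking it on all 16 rows confirms it matches g.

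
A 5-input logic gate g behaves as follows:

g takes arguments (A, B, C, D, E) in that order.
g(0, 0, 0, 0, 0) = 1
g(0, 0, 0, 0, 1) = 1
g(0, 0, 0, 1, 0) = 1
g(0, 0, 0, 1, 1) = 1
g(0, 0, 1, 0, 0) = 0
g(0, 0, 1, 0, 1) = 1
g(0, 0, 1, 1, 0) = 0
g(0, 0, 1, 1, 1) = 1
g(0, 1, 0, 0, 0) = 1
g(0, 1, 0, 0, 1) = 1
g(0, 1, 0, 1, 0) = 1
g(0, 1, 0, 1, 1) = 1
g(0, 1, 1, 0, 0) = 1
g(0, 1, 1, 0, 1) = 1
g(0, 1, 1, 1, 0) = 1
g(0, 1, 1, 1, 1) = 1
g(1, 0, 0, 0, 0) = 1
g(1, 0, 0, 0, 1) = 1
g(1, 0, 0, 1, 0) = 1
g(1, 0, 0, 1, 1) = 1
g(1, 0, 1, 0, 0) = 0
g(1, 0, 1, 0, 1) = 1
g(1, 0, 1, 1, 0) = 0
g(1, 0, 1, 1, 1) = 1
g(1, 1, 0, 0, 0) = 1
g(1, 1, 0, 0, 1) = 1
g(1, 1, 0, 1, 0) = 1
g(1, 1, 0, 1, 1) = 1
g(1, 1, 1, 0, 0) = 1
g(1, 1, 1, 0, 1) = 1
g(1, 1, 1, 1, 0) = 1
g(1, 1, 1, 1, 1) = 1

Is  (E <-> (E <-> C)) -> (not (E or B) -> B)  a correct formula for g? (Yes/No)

Evaluate (E <-> (E <-> C)) -> (not (E or B) -> B) on each row and compare to g:
  A=0, B=0, C=0, D=0, E=0: formula gives 1, g = 1 ✓
  A=0, B=0, C=0, D=0, E=1: formula gives 1, g = 1 ✓
  A=0, B=0, C=0, D=1, E=0: formula gives 1, g = 1 ✓
  A=0, B=0, C=0, D=1, E=1: formula gives 1, g = 1 ✓
  … (the remaining 28 rows also agree.)
All 32 rows match — the expression computes g exactly.

Yes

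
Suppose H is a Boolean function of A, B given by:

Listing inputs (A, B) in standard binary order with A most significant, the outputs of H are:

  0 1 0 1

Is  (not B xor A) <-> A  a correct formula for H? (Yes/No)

Test each input against both H and the formula:
  A=0, B=0: formula gives 0, H = 0 ✓
  A=0, B=1: formula gives 1, H = 1 ✓
  A=1, B=0: formula gives 0, H = 0 ✓
  A=1, B=1: formula gives 1, H = 1 ✓
Every row agrees, so the formula is equivalent.

Yes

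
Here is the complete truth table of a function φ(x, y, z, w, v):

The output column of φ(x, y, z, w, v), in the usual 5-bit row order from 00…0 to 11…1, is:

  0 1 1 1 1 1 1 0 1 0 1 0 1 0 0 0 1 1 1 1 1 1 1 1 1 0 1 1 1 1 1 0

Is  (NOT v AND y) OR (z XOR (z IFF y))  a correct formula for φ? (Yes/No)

No

Evaluate (NOT v AND y) OR (z XOR (z IFF y)) on each row and compare to φ:
  x=0, y=0, z=0, w=0, v=0: formula gives 1, but φ = 0 ✗
Row (0,0,0,0,0) is a counterexample, so the formula is not equivalent to φ.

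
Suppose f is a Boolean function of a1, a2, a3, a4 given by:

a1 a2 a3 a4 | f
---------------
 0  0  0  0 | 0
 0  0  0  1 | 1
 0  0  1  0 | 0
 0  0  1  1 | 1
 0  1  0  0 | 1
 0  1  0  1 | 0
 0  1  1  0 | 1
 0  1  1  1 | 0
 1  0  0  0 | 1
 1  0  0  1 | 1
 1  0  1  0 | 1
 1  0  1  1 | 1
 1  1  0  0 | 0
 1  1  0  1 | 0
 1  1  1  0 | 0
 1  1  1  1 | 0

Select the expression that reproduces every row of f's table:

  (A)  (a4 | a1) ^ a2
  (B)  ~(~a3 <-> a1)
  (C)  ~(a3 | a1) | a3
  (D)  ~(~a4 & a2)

(B): at (0,0,0,0) it gives 1, but f = 0 — eliminated.
(C): at (0,0,0,0) it gives 1, but f = 0 — eliminated.
(D): at (0,0,0,0) it gives 1, but f = 0 — eliminated.
That leaves (A). Evaluating it on every row reproduces the table of f exactly.

A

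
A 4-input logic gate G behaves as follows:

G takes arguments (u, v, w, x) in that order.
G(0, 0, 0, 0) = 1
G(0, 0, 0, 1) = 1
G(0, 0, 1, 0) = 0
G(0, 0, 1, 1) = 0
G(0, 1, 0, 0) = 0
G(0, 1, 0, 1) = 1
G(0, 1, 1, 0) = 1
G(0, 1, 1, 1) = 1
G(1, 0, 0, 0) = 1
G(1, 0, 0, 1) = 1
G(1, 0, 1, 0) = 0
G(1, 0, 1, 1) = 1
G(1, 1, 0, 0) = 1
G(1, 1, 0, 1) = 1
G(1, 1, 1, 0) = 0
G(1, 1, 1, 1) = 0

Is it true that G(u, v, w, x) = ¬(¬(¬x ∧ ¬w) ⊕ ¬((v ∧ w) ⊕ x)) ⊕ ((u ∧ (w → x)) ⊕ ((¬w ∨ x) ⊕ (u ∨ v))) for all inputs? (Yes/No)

Test each input against both G and the formula:
  u=0, v=0, w=0, x=0: formula gives 1, G = 1 ✓
  u=0, v=0, w=0, x=1: formula gives 1, G = 1 ✓
  u=0, v=0, w=1, x=0: formula gives 1, but G = 0 ✗
Since they disagree at (0,0,1,0), the expression is not a correct formula for G.

No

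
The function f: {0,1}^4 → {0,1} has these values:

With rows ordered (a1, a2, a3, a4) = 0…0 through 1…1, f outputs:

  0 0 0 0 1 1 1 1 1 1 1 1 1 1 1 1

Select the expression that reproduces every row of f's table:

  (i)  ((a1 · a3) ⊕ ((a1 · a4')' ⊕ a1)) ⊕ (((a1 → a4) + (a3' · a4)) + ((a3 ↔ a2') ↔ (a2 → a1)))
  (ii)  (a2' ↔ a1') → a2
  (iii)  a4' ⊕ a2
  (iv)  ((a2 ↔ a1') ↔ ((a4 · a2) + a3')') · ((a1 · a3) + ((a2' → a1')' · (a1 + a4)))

(i) fails at (0,1,0,0): the formula yields 0, f is 1.
(iii) fails at (0,0,0,0): the formula yields 1, f is 0.
(iv) fails at (0,1,0,0): the formula yields 0, f is 1.
(ii) is the remaining candidate, and it agrees with f on all 16 inputs.

ii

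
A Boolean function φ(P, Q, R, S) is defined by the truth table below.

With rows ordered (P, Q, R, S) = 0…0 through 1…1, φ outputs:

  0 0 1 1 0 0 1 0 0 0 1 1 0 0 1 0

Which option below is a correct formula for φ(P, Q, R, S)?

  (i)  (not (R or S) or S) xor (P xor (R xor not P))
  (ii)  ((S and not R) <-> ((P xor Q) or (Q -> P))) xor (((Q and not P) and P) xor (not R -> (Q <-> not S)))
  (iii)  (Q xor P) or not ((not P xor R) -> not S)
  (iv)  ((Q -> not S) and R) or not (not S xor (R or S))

(i) disagrees with φ on (0,0,1,0) (formula → 0, table → 1); rule it out.
(ii) disagrees with φ on (0,1,0,0) (formula → 1, table → 0); rule it out.
(iii) disagrees with φ on (0,0,0,1) (formula → 1, table → 0); rule it out.
Only (iv) survives; checking it on all 16 rows confirms it matches φ.

iv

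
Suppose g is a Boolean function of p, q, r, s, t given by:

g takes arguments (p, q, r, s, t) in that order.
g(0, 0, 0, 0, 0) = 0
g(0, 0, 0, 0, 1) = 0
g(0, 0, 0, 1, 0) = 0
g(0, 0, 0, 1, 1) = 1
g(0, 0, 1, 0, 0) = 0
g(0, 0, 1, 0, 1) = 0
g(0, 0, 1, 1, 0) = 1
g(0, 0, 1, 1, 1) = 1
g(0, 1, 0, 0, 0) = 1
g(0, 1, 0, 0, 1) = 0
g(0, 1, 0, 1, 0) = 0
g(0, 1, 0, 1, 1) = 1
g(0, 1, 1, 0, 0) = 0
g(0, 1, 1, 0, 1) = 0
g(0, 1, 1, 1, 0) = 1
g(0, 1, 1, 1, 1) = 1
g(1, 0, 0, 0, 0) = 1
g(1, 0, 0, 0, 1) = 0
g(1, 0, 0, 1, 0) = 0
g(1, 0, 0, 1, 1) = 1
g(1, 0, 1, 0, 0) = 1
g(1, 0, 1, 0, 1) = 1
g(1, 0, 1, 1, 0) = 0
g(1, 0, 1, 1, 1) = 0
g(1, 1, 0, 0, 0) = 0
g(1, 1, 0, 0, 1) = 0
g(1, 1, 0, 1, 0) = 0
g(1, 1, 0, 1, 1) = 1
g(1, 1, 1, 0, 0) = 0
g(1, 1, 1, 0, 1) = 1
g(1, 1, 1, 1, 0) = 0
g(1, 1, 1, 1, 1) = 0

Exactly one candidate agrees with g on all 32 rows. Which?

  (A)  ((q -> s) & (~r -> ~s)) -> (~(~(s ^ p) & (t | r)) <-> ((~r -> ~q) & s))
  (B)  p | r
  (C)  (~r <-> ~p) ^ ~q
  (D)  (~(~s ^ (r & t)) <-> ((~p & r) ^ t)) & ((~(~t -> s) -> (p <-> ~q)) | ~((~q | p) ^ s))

(A) disagrees with g on (0,0,0,0,1) (formula → 1, table → 0); rule it out.
(B) disagrees with g on (0,0,0,1,1) (formula → 0, table → 1); rule it out.
(C) disagrees with g on (0,0,0,1,1) (formula → 0, table → 1); rule it out.
Only (D) survives; checking it on all 32 rows confirms it matches g.

D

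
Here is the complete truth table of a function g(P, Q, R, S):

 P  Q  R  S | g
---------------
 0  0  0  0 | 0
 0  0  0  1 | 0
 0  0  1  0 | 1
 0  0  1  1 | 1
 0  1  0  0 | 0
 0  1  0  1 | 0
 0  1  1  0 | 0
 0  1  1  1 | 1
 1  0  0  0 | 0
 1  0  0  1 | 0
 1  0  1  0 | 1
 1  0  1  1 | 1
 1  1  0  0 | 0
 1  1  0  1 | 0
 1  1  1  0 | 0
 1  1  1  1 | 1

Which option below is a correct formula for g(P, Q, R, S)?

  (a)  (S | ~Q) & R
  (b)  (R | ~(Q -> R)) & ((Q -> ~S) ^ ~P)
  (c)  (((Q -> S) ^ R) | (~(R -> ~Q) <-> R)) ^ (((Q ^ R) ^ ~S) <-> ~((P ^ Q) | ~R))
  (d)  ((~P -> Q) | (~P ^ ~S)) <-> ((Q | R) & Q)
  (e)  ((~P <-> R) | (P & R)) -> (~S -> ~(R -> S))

(b) fails at (0,0,1,0): the formula yields 0, g is 1.
(c) fails at (0,0,0,0): the formula yields 1, g is 0.
(d) fails at (0,0,0,0): the formula yields 1, g is 0.
(e) fails at (0,0,0,0): the formula yields 1, g is 0.
(a) is the remaining candidate, and it agrees with g on all 16 inputs.

a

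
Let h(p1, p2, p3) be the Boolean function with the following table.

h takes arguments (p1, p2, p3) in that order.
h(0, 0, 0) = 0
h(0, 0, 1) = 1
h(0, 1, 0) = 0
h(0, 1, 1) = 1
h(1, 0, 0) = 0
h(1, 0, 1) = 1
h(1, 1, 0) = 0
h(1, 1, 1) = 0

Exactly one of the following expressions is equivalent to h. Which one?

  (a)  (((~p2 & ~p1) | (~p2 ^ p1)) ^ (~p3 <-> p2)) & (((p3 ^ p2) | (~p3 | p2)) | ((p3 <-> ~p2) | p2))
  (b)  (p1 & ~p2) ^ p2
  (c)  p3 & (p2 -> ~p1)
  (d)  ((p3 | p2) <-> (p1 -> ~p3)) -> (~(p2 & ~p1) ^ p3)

c

(a) fails at (0,0,0): the formula yields 1, h is 0.
(b) fails at (0,0,1): the formula yields 0, h is 1.
(d) fails at (0,0,0): the formula yields 1, h is 0.
Only (c) survives; checking it on all 8 rows confirms it matches h.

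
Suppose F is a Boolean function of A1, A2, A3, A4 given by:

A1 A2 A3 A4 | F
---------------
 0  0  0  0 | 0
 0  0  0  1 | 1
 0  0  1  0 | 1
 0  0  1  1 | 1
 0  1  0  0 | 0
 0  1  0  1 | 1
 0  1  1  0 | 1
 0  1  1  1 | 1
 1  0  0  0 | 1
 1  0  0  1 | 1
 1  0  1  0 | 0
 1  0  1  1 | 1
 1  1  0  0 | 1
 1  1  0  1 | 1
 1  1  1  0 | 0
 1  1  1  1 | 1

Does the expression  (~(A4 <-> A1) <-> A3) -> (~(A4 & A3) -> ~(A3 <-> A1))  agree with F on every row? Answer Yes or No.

Test each input against both F and the formula:
  A1=0, A2=0, A3=0, A4=0: formula gives 0, F = 0 ✓
  A1=0, A2=0, A3=0, A4=1: formula gives 1, F = 1 ✓
  A1=0, A2=0, A3=1, A4=0: formula gives 1, F = 1 ✓
  A1=0, A2=0, A3=1, A4=1: formula gives 1, F = 1 ✓
  … (the remaining 12 rows also agree.)
All 16 rows match — the expression computes F exactly.

Yes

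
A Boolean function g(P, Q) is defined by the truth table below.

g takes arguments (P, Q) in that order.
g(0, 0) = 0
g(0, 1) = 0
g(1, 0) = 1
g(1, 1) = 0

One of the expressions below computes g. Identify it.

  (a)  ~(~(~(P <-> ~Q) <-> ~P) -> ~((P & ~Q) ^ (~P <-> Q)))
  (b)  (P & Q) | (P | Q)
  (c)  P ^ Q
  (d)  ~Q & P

d

(a): at (0,1) it gives 1, but g = 0 — eliminated.
(b): at (0,1) it gives 1, but g = 0 — eliminated.
(c): at (0,1) it gives 1, but g = 0 — eliminated.
That leaves (d). Evaluating it on every row reproduces the table of g exactly.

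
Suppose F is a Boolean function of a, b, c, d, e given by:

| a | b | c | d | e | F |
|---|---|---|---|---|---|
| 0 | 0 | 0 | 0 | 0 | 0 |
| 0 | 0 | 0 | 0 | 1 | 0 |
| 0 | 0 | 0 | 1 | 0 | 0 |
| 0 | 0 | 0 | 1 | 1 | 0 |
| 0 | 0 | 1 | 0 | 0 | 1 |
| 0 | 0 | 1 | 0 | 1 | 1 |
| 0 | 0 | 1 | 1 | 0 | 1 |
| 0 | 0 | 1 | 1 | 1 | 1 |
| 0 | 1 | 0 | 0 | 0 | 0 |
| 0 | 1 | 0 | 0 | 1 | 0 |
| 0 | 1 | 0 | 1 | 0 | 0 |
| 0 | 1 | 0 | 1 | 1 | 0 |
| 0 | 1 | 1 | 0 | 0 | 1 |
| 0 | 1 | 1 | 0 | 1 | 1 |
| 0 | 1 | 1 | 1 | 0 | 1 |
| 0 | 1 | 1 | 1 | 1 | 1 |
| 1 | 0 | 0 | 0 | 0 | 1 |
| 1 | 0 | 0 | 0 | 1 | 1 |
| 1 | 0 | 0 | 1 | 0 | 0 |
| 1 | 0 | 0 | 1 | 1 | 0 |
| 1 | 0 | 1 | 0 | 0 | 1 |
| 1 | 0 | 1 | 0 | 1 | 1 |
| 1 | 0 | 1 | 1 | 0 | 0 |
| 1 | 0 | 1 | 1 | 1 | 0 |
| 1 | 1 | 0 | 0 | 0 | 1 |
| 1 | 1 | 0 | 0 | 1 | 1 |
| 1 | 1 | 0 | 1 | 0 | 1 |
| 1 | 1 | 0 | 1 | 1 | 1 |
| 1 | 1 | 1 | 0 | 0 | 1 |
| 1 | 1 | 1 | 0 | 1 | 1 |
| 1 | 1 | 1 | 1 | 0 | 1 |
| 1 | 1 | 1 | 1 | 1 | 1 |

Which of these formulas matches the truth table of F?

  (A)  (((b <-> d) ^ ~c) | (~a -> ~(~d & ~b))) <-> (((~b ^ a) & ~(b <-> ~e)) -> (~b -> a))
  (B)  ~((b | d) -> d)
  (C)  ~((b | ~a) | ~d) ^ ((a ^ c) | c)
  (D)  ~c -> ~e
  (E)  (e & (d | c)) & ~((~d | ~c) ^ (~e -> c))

C

(A) fails at (0,0,0,0,0): the formula yields 1, F is 0.
(B) fails at (0,0,1,0,0): the formula yields 0, F is 1.
(D) fails at (0,0,0,0,0): the formula yields 1, F is 0.
(E) fails at (0,0,0,1,1): the formula yields 1, F is 0.
(C) is the remaining candidate, and it agrees with F on all 32 inputs.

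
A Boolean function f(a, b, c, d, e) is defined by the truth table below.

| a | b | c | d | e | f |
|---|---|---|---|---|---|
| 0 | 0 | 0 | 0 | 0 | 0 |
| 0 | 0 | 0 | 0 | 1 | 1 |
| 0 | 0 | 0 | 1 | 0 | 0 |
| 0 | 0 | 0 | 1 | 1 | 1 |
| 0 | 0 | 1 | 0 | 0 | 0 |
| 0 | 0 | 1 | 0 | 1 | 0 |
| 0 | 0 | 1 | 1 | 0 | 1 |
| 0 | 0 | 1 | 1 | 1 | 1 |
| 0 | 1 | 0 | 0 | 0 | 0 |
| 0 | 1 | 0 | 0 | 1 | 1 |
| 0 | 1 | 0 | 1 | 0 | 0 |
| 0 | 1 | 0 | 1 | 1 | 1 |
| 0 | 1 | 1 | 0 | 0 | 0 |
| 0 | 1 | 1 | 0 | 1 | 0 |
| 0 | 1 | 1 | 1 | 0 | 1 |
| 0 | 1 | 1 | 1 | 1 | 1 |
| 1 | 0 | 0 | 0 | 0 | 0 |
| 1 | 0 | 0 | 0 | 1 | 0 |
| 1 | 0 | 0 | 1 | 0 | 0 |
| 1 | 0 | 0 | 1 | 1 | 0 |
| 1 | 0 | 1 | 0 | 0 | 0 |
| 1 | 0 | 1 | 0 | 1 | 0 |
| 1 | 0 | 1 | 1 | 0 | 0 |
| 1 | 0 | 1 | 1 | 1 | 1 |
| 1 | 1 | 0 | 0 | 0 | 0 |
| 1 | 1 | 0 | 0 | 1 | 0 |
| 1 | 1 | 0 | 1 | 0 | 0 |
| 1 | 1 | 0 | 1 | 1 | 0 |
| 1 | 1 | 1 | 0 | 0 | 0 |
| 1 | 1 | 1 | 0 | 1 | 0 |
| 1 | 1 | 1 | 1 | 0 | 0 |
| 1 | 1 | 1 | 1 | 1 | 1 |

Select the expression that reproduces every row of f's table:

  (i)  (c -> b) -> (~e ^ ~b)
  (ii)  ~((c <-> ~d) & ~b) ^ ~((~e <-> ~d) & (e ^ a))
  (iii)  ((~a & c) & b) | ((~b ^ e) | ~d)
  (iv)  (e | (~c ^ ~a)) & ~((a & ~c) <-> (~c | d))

iv

(i): at (0,0,1,0,0) it gives 1, but f = 0 — eliminated.
(ii): at (0,0,0,0,1) it gives 0, but f = 1 — eliminated.
(iii): at (0,0,0,0,0) it gives 1, but f = 0 — eliminated.
Only (iv) survives; checking it on all 32 rows confirms it matches f.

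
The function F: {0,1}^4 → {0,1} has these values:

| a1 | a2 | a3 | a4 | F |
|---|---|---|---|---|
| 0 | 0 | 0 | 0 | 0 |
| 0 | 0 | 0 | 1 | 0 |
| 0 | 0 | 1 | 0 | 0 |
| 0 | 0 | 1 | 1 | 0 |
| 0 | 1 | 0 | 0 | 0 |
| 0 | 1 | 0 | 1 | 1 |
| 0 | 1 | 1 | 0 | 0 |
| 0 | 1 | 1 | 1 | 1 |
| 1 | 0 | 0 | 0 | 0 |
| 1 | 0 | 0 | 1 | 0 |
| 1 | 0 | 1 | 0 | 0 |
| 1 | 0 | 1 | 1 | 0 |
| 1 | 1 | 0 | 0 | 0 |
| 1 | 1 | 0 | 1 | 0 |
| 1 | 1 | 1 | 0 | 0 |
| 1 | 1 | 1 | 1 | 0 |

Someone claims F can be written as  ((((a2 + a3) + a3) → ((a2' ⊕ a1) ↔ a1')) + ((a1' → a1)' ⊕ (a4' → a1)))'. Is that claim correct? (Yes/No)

Yes

Check the formula against F row by row:
  a1=0, a2=0, a3=0, a4=0: formula gives 0, F = 0 ✓
  a1=0, a2=0, a3=0, a4=1: formula gives 0, F = 0 ✓
  a1=0, a2=0, a3=1, a4=0: formula gives 0, F = 0 ✓
  a1=0, a2=0, a3=1, a4=1: formula gives 0, F = 0 ✓
  … (the remaining 12 rows also agree.)
No disagreement on any input; they are logically equivalent.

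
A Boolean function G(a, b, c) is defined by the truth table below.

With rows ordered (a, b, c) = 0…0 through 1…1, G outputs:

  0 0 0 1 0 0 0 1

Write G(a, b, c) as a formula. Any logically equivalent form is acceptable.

G(a, b, c) = ((a' · b) · c) + ((a · b) · c)

G=1 on 2 inputs: (0,1,1), (1,1,1). Reading each as a conjunction of literals (¬a·b·c, a·b·c) and taking the OR gives the canonical DNF.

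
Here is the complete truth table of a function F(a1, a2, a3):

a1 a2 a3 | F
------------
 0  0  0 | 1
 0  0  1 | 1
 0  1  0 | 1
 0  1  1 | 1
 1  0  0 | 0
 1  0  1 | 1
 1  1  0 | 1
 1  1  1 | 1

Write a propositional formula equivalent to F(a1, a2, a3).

F(a1, a2, a3) = ~((a1 & ~a2) & ~a3)

Only row (1,0,0) gives 0. So F is 1 everywhere except there — the complement of the minterm a1·¬a2·¬a3.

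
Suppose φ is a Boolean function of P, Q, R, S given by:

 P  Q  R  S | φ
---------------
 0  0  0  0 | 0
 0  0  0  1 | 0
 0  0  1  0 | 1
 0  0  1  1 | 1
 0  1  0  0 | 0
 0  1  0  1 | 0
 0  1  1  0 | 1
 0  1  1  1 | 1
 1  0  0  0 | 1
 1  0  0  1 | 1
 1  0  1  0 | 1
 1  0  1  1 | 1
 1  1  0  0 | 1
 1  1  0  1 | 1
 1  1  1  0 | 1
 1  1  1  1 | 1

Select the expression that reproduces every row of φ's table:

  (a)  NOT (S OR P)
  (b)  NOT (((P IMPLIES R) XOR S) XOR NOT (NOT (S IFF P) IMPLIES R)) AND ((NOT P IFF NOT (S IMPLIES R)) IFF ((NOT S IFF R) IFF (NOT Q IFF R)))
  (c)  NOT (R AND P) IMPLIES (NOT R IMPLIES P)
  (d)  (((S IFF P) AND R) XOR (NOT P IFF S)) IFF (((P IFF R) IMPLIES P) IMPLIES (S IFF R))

(a) fails at (0,0,0,0): the formula yields 1, φ is 0.
(b) fails at (0,0,1,0): the formula yields 0, φ is 1.
(d) fails at (0,0,0,1): the formula yields 1, φ is 0.
(c) is the remaining candidate, and it agrees with φ on all 16 inputs.

c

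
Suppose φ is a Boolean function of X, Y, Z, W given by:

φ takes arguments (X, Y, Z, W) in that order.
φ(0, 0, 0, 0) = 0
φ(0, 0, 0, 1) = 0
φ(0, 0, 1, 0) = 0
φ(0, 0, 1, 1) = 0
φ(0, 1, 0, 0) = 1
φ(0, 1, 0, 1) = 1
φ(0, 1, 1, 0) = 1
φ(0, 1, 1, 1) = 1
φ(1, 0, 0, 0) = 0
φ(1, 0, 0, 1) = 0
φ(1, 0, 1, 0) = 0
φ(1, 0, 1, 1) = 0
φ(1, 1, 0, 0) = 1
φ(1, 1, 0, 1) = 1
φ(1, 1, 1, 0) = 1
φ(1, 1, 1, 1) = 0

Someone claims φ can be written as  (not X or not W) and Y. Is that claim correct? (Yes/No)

Check the formula against φ row by row:
  X=0, Y=0, Z=0, W=0: formula gives 0, φ = 0 ✓
  X=0, Y=0, Z=0, W=1: formula gives 0, φ = 0 ✓
  X=0, Y=0, Z=1, W=0: formula gives 0, φ = 0 ✓
  X=0, Y=0, Z=1, W=1: formula gives 0, φ = 0 ✓
  …
  X=1, Y=1, Z=0, W=1: formula gives 0, but φ = 1 ✗
Since they disagree at (1,1,0,1), the expression is not a correct formula for φ.

No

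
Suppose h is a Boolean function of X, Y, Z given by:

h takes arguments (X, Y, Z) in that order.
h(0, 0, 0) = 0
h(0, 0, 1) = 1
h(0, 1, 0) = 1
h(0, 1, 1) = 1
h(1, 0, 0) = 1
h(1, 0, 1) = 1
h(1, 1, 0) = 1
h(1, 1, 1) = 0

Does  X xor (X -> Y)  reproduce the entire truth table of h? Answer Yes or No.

Check the formula against h row by row:
  X=0, Y=0, Z=0: formula gives 1, but h = 0 ✗
A single disagreement suffices: at (0,0,0) they differ, so the formula does not compute h.

No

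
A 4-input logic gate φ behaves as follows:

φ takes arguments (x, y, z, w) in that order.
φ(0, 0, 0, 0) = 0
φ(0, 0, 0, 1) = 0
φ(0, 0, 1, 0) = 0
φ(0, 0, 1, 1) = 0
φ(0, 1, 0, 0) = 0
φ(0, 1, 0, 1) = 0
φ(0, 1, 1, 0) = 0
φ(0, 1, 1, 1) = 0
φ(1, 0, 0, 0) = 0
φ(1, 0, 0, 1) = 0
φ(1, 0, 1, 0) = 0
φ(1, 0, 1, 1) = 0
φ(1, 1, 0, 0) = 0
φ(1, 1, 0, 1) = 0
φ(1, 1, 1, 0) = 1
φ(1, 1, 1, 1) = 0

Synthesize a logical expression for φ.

φ(x, y, z, w) = ((x & y) & z) & ~w

φ is 1 on exactly one input, (1,1,1,0), whose minterm is x·y·z·¬w. So φ is just that conjunction.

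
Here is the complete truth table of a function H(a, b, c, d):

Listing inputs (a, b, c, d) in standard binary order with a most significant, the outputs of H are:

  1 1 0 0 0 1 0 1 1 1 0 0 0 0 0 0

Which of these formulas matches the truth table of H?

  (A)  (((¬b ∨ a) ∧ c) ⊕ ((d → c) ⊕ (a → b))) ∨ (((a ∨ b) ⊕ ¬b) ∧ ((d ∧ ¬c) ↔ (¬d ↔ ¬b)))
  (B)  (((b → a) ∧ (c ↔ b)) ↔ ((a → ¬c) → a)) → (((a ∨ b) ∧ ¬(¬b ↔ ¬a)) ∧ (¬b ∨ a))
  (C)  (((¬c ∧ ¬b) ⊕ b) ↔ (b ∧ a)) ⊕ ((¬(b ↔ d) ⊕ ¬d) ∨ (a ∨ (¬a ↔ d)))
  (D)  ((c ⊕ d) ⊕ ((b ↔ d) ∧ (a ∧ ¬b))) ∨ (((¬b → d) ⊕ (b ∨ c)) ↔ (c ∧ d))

(A) fails at (0,0,0,0): the formula yields 0, H is 1.
(B) fails at (0,1,0,1): the formula yields 0, H is 1.
(D) fails at (0,0,1,0): the formula yields 1, H is 0.
That leaves (C). Evaluating it on every row reproduces the table of H exactly.

C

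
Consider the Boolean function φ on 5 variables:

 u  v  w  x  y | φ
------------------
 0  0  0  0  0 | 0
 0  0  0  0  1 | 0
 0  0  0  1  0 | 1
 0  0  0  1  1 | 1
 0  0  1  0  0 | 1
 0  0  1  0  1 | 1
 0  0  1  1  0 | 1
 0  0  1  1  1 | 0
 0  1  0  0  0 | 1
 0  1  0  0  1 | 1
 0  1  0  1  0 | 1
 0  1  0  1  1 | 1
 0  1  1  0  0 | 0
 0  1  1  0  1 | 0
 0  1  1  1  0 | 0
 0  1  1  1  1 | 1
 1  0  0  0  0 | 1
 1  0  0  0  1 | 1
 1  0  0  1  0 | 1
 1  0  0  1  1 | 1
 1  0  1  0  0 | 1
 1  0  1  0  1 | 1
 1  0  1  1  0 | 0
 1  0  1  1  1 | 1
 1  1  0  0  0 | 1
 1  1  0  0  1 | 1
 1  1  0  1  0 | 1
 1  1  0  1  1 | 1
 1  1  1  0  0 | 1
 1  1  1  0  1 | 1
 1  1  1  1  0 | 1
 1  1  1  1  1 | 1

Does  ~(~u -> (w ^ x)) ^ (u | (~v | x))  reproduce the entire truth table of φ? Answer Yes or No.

No

Evaluate ~(~u -> (w ^ x)) ^ (u | (~v | x)) on each row and compare to φ:
  u=0, v=0, w=0, x=0, y=0: formula gives 0, φ = 0 ✓
  u=0, v=0, w=0, x=0, y=1: formula gives 0, φ = 0 ✓
  u=0, v=0, w=0, x=1, y=0: formula gives 1, φ = 1 ✓
  u=0, v=0, w=0, x=1, y=1: formula gives 1, φ = 1 ✓
  …
  u=0, v=0, w=1, x=1, y=0: formula gives 0, but φ = 1 ✗
Row (0,0,1,1,0) is a counterexample, so the formula is not equivalent to φ.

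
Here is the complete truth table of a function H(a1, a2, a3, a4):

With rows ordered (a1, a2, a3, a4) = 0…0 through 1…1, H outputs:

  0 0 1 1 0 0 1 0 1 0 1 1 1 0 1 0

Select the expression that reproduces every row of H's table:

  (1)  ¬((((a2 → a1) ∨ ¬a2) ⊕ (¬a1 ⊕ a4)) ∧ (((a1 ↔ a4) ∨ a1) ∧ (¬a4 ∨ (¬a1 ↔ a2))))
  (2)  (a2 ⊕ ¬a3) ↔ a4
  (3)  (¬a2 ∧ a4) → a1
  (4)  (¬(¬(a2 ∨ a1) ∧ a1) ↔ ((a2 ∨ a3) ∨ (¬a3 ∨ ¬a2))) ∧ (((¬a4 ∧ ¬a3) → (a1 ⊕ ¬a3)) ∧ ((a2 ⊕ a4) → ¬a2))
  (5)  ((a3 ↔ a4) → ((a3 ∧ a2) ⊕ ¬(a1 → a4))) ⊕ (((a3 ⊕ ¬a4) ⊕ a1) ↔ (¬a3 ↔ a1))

(1) fails at (0,0,0,0): the formula yields 1, H is 0.
(2) fails at (0,0,0,1): the formula yields 1, H is 0.
(3) fails at (0,0,0,0): the formula yields 1, H is 0.
(4) fails at (0,0,0,0): the formula yields 1, H is 0.
That leaves (5). Evaluating it on every row reproduces the table of H exactly.

5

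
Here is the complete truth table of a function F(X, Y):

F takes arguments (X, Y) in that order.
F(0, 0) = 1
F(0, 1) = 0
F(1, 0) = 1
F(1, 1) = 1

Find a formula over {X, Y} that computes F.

This is Y → X (false only at 0,1).

F(X, Y) = Y -> X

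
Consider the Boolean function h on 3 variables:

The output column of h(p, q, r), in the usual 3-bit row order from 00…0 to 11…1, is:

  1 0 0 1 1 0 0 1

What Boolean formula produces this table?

h(p, q, r) = ((((p' · q') · r') + ((p' · q) · r)) + ((p · q') · r')) + ((p · q) · r)

Collect the rows where h=1 — (0,0,0), (0,1,1), (1,0,0), (1,1,1) — and write one minterm per row: ¬p·¬q·¬r, ¬p·q·r, p·¬q·¬r, p·q·r. Their union (logical OR) reproduces the table exactly.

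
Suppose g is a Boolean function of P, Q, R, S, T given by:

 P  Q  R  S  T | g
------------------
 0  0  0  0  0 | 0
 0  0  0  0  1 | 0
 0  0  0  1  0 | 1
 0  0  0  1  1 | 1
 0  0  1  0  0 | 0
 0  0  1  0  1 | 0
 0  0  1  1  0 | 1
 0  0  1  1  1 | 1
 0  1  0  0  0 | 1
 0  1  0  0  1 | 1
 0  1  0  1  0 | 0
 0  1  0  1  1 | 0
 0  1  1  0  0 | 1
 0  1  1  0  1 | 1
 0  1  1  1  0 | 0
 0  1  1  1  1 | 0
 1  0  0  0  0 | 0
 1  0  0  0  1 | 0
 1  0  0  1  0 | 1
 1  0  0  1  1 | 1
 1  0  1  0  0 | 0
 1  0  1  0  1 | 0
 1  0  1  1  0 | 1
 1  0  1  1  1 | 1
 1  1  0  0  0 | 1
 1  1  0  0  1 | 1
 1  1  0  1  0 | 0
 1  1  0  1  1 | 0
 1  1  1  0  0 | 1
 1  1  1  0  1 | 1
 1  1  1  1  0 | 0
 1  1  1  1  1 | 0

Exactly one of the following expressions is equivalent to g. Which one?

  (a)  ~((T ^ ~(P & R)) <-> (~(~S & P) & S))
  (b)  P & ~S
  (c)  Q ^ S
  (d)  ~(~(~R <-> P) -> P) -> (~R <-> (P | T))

c

(a) disagrees with g on (0,0,0,0,0) (formula → 1, table → 0); rule it out.
(b) disagrees with g on (0,0,0,1,0) (formula → 0, table → 1); rule it out.
(d) disagrees with g on (0,0,0,0,1) (formula → 1, table → 0); rule it out.
That leaves (c). Evaluating it on every row reproduces the table of g exactly.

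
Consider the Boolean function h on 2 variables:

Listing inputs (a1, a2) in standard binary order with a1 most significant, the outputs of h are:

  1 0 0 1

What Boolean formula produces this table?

h(a1, a2) = NOT (a1 XOR a2)

The output is 1 exactly when an even number of inputs are 1 — the complement of 2-way XOR.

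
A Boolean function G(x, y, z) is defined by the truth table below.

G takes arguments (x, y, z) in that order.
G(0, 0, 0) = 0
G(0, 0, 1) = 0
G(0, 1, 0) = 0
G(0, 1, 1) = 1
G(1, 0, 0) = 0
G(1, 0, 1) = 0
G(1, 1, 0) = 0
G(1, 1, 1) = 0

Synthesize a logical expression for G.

G(x, y, z) = (not x and y) and z

G is 1 on exactly one input, (0,1,1), whose minterm is ¬x·y·z. So G is just that conjunction.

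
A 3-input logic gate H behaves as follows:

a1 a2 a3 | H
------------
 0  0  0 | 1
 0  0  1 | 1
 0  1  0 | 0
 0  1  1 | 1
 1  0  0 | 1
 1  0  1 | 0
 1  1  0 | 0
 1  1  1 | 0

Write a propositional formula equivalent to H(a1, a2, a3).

H(a1, a2, a3) = ((((¬a1 ∧ ¬a2) ∧ ¬a3) ∨ ((¬a1 ∧ ¬a2) ∧ a3)) ∨ ((¬a1 ∧ a2) ∧ a3)) ∨ ((a1 ∧ ¬a2) ∧ ¬a3)

H=1 on 4 inputs: (0,0,0), (0,0,1), (0,1,1), (1,0,0). Reading each as a conjunction of literals (¬a1·¬a2·¬a3, ¬a1·¬a2·a3, ¬a1·a2·a3, a1·¬a2·¬a3) and taking the OR gives the canonical DNF.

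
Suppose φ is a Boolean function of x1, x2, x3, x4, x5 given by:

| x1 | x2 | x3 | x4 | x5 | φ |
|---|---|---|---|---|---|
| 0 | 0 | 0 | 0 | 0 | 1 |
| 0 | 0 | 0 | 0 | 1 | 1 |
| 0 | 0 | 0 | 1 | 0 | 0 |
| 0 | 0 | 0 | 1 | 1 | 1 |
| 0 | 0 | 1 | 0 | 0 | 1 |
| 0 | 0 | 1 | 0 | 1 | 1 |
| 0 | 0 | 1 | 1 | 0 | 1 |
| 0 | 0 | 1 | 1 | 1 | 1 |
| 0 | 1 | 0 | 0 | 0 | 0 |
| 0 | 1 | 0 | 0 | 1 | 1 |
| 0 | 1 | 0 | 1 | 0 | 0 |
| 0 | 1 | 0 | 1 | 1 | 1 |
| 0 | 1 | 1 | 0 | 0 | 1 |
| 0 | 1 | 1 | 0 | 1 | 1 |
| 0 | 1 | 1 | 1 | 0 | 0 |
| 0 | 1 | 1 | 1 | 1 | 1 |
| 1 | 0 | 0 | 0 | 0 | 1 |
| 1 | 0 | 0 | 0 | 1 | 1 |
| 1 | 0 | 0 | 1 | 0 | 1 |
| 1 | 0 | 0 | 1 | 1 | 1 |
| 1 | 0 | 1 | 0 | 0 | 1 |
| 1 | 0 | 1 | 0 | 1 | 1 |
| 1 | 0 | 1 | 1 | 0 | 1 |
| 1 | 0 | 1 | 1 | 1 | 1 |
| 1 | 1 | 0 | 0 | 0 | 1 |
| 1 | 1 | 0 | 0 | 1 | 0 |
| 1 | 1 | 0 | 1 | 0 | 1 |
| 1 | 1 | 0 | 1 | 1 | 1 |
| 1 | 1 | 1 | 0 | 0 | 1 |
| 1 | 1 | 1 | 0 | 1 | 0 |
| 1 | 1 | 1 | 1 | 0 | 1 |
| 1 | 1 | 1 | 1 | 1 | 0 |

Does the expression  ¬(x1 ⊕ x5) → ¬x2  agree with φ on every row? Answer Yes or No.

Test each input against both φ and the formula:
  x1=0, x2=0, x3=0, x4=0, x5=0: formula gives 1, φ = 1 ✓
  x1=0, x2=0, x3=0, x4=0, x5=1: formula gives 1, φ = 1 ✓
  x1=0, x2=0, x3=0, x4=1, x5=0: formula gives 1, but φ = 0 ✗
Since they disagree at (0,0,0,1,0), the expression is not a correct formula for φ.

No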